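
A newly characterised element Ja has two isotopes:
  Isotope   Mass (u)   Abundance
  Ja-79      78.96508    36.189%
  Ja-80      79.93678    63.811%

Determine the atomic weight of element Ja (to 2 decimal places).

79.59 u

Ar = Σ fᵢ·mᵢ = 0.36189 × 78.96508 + 0.63811 × 79.93678
= 28.576673 + 51.008459 = 79.585132 u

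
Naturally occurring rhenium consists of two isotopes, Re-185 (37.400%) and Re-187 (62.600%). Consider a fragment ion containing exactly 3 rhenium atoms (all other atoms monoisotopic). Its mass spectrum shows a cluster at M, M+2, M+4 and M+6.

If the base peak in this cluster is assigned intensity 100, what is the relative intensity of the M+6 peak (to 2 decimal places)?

55.79

Binomial terms of (0.37400 + 0.62600)^3: M 0.0523, M+2 0.2627, M+4 0.4397, M+6 0.2453 → M+4 is the base peak.
P(M+4) = C(3,2) × 0.37400^1 × 0.62600^2 = 3 × 0.3740 × 0.391876 = 0.439685 (base)
P(M+6) = C(3,3) × 0.37400^0 × 0.62600^3 = 1 × 1.0000 × 0.24531438 = 0.245314
Relative intensity = 0.245314 / 0.439685 × 100 = 55.79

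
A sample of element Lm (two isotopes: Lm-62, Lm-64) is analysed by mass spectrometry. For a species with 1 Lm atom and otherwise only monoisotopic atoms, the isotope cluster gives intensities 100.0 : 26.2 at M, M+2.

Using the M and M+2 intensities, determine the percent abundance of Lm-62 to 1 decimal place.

79.2%

If p is the fraction of Lm that is Lm-62, then I(M+2)/I(M) = [C(1,1)·p^0·(1−p)] / p^1 = 1·(1−p)/p = 26.2/100.0 = 0.2620
(1−p)/p = 0.2620/1 = 0.2620  ⇒  p = 1/(1 + 0.2620) = 0.7924
Lm-62: 79.2%, Lm-64: 20.8%.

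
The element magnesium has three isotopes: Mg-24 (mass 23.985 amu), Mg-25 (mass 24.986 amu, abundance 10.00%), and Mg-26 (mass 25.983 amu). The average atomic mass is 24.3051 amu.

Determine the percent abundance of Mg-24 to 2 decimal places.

78.99%

The remaining 90.00% is split between Mg-24 (fraction x) and Mg-26 (fraction 0.9000 − x).
Substituting: 23.985x + 25.983(0.9000 − x) = 21.8065
(23.985 − 25.983)x = -1.5782  ⇒  x = 0.78989, y = 0.11011
Mg-24: 78.99%, Mg-26: 11.01%.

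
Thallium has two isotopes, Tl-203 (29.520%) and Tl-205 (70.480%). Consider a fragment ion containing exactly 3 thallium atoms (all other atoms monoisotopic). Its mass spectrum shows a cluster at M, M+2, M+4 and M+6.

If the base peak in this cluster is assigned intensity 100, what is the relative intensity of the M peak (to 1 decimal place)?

Term probabilities: M 0.0257, M+2 0.1843, M+4 0.4399, M+6 0.3501. Base peak = M+4.
P(M+4) = C(3,2) × 0.29520^1 × 0.70480^2 = 3 × 0.2952 × 0.49674304 = 0.439916 (base)
P(M) = C(3,0) × 0.29520^3 × 0.70480^0 = 1 × 0.02572463 × 1.0000 = 0.025725
Relative intensity = 0.025725 / 0.439916 × 100 = 5.8

5.8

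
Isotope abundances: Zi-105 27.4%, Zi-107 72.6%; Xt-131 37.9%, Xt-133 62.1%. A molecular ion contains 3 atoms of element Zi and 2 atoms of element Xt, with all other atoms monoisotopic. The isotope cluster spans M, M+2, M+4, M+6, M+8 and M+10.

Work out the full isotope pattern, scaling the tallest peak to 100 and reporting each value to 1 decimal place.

0.9 : 9.6 : 42.4 : 92.7 : 100.0 : 42.5

Element Zi pattern (n=3): 0.02057082 : 0.16351553 : 0.43325647 : 0.38265718
Element Xt pattern (n=2): 0.143641 : 0.470718 : 0.385641
Convolve the two distributions (both contribute in 2-u steps):
  M: 0.02057082×0.143641 = 0.002955
  M+2: 0.02057082×0.470718 + 0.16351553×0.143641 = 0.033171
  M+4: 0.02057082×0.385641 + 0.16351553×0.470718 + 0.43325647×0.143641 = 0.147136
  M+6: 0.16351553×0.385641 + 0.43325647×0.470718 + 0.38265718×0.143641 = 0.321965
  M+8: 0.43325647×0.385641 + 0.38265718×0.470718 = 0.347205
  M+10: 0.38265718×0.385641 = 0.147568
Scale to base peak (0.347205) = 100: 0.9 : 9.6 : 42.4 : 92.7 : 100.0 : 42.5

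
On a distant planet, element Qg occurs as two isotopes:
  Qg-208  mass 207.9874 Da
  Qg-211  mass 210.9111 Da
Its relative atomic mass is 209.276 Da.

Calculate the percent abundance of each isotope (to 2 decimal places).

With x = fraction of Qg-208 (so Qg-211 is 1 − x):
207.9874·x + 210.9111·(1 − x) = 209.276
(207.9874 − 210.9111)·x = 209.276 − 210.9111
x = -1.6351 / -2.9237 = 0.55926 → 55.93% Qg-208, 44.07% Qg-211.

Qg-208: 55.93%, Qg-211: 44.07%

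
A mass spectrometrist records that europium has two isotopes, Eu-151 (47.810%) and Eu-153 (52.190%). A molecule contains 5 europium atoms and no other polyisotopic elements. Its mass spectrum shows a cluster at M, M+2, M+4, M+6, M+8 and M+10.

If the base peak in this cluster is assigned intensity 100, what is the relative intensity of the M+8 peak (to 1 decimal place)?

Binomial terms of (0.47810 + 0.52190)^5: M 0.0250, M+2 0.1363, M+4 0.2977, M+6 0.3249, M+8 0.1774, M+10 0.0387 → M+6 is the base peak.
P(M+6) = C(5,3) × 0.47810^2 × 0.52190^3 = 10 × 0.22857961 × 0.14215492 = 0.324937 (base)
P(M+8) = C(5,4) × 0.47810^1 × 0.52190^4 = 5 × 0.4781 × 0.07419065 = 0.177353
Relative intensity = 0.177353 / 0.324937 × 100 = 54.6

54.6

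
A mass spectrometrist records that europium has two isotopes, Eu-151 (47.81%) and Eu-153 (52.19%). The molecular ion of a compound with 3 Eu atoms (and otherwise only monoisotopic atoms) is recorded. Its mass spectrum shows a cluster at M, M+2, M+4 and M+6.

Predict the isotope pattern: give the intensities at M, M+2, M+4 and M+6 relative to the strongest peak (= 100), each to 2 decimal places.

Expanding (0.4781 + 0.5219)^3:
P(M) = 0.4781^3 = 0.109284
P(M+2) = 3 × 0.4781^2 × 0.5219^1 = 0.357887
P(M+4) = 3 × 0.4781^1 × 0.5219^2 = 0.390674
P(M+6) = 0.5219^3 = 0.142155
The M+4 peak is largest (0.390674); scaling to 100 gives 27.97 : 91.61 : 100.00 : 36.39.

27.97 : 91.61 : 100.00 : 36.39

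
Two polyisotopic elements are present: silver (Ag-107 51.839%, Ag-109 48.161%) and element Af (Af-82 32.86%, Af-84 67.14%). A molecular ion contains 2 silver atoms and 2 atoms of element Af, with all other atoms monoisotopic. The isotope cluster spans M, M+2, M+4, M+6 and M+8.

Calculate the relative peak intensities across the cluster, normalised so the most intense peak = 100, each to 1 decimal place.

Silver pattern (n=2): 0.26872819 : 0.49932362 : 0.23194819
Element Af pattern (n=2): 0.10797796 : 0.44124408 : 0.45077796
Convolve the two distributions (both contribute in 2-u steps):
  M: 0.26872819×0.10797796 = 0.029017
  M+2: 0.26872819×0.44124408 + 0.49932362×0.10797796 = 0.172491
  M+4: 0.26872819×0.45077796 + 0.49932362×0.44124408 + 0.23194819×0.10797796 = 0.366506
  M+6: 0.49932362×0.45077796 + 0.23194819×0.44124408 = 0.327430
  M+8: 0.23194819×0.45077796 = 0.104557
Scale to base peak (0.366506) = 100: 7.9 : 47.1 : 100.0 : 89.3 : 28.5

7.9 : 47.1 : 100.0 : 89.3 : 28.5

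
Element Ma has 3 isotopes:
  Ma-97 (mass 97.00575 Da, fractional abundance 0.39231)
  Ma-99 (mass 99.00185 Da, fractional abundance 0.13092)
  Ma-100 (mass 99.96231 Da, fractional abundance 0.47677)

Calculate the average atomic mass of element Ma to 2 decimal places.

Average mass = Σ (abundance × isotope mass) = 0.39231 × 97.00575 + 0.13092 × 99.00185 + 0.47677 × 99.96231
= 38.056326 + 12.961322 + 47.659031 = 98.676679 Da

98.68 Da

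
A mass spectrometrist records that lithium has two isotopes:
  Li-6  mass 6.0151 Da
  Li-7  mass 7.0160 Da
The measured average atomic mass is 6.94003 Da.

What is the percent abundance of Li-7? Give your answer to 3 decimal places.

Writing the weighted mean with unknown fraction x of Li-6:
6.0151·x + 7.0160·(1 − x) = 6.94003
(6.0151 − 7.0160)·x = 6.94003 − 7.0160
x = -0.07597 / -1.0009 = 0.07590 → 7.590% Li-6, 92.410% Li-7.

92.410%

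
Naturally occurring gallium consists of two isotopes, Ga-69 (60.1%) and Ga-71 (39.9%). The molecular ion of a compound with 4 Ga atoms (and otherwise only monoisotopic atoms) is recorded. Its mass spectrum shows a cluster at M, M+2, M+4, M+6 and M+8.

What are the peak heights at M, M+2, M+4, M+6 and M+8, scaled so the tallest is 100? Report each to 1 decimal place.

Each Ga atom is independently Ga-69 (p = 0.601) or Ga-71 (q = 0.399); the cluster is the binomial expansion (p + q)^4.
P(M) = 0.601^4 = 0.130466
P(M+2) = 4 × 0.601^3 × 0.399^1 = 0.346463
P(M+4) = 6 × 0.601^2 × 0.399^2 = 0.345021
P(M+6) = 4 × 0.601^1 × 0.399^3 = 0.152705
P(M+8) = 0.399^4 = 0.025345
The M+2 peak is largest (0.346463); scaling to 100 gives 37.7 : 100.0 : 99.6 : 44.1 : 7.3.

37.7 : 100.0 : 99.6 : 44.1 : 7.3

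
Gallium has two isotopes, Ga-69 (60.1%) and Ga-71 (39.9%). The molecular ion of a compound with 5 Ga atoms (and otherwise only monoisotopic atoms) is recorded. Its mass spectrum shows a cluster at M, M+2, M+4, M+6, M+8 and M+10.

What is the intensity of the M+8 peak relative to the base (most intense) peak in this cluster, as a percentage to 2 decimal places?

(0.601 + 0.399)^5 gives M 0.0784, M+2 0.2603, M+4 0.3456, M+6 0.2294, M+8 0.0762, M+10 0.0101; the largest is M+4.
P(M+4) = C(5,2) × 0.601^3 × 0.399^2 = 10 × 0.2170818 × 0.159201 = 0.345596 (base)
P(M+8) = C(5,4) × 0.601^1 × 0.399^4 = 5 × 0.6010 × 0.02534496 = 0.076162
Relative intensity = 0.076162 / 0.345596 × 100 = 22.04

22.04%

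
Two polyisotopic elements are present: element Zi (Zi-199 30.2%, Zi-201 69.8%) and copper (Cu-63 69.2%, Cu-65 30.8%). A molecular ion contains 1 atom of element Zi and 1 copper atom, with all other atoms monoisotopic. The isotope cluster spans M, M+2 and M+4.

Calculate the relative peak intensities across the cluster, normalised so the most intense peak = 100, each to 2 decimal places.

Element Zi pattern (n=1): 0.3020 : 0.6980
Copper pattern (n=1): 0.6920 : 0.3080
Convolve the two distributions (both contribute in 2-u steps):
  M: 0.3020×0.6920 = 0.208984
  M+2: 0.3020×0.3080 + 0.6980×0.6920 = 0.576032
  M+4: 0.6980×0.3080 = 0.214984
Scale to base peak (0.576032) = 100: 36.28 : 100.00 : 37.32

36.28 : 100.00 : 37.32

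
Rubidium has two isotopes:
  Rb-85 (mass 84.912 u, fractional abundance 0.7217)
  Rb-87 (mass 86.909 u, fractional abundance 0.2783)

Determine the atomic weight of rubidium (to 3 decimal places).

Weight each isotope mass by its fractional abundance: 0.7217 × 84.912 + 0.2783 × 86.909
= 61.2810 + 24.1868 = 85.4678 u

85.468 u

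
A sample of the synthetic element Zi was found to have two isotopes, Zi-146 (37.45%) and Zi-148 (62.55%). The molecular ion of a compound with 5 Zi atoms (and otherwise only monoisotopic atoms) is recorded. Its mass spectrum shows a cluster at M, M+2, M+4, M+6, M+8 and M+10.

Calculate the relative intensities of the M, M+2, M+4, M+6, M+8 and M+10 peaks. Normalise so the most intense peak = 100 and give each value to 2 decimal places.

Expanding (0.3745 + 0.6255)^5:
P(M) = 0.3745^5 = 0.007366
P(M+2) = 5 × 0.3745^4 × 0.6255^1 = 0.061518
P(M+4) = 10 × 0.3745^3 × 0.6255^2 = 0.205499
P(M+6) = 10 × 0.3745^2 × 0.6255^3 = 0.343230
P(M+8) = 5 × 0.3745^1 × 0.6255^4 = 0.286636
P(M+10) = 0.6255^5 = 0.095750
The M+6 peak is largest (0.343230); scaling to 100 gives 2.15 : 17.92 : 59.87 : 100.00 : 83.51 : 27.90.

2.15 : 17.92 : 59.87 : 100.00 : 83.51 : 27.90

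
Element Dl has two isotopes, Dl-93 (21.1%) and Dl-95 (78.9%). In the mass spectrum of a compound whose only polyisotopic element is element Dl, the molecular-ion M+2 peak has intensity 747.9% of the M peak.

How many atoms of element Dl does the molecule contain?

The M+2/M ratio from n Dl atoms is n · q/p = n · 0.789/0.211.
n = 7.479 × 0.211/0.789 = 2.00 ≈ 2

2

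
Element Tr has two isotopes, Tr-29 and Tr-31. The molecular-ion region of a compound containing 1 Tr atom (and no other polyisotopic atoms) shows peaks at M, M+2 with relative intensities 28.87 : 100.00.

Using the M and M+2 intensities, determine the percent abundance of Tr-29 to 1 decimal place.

Write p for the Tr-29 fraction. I(M+2)/I(M) = [C(1,1)·p^0·(1−p)] / p^1 = 1·(1−p)/p = 100.00/28.87 = 3.4638
(1−p)/p = 3.4638/1 = 3.4638  ⇒  p = 1/(1 + 3.4638) = 0.2240
Tr-29: 22.4%, Tr-31: 77.6%.

22.4%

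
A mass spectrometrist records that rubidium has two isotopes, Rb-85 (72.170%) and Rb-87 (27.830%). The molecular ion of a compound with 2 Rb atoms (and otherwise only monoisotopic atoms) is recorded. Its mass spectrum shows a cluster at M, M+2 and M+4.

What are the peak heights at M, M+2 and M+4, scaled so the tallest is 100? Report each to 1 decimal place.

100.0 : 77.1 : 14.9

Expanding (0.72170 + 0.27830)^2:
P(M) = 0.72170^2 = 0.520851
P(M+2) = 2 × 0.72170^1 × 0.27830^1 = 0.401698
P(M+4) = 0.27830^2 = 0.077451
The M peak is largest (0.520851); scaling to 100 gives 100.0 : 77.1 : 14.9.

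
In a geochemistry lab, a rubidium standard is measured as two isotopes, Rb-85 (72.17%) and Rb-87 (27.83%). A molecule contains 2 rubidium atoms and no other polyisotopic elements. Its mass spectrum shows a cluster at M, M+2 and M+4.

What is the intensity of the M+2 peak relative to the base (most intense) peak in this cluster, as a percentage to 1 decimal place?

Term probabilities: M 0.5209, M+2 0.4017, M+4 0.0775. Base peak = M.
P(M) = C(2,0) × 0.7217^2 × 0.2783^0 = 1 × 0.52085089 × 1.0000 = 0.520851 (base)
P(M+2) = C(2,1) × 0.7217^1 × 0.2783^1 = 2 × 0.7217 × 0.2783 = 0.401698
Relative intensity = 0.401698 / 0.520851 × 100 = 77.1

77.1%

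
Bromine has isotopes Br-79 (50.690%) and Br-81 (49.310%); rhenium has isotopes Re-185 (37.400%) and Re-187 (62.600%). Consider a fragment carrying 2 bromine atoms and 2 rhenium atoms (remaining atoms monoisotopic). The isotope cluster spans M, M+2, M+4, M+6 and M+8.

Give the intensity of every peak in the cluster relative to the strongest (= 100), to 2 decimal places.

Bromine pattern (n=2): 0.25694761 : 0.49990478 : 0.24314761
Rhenium pattern (n=2): 0.139876 : 0.468248 : 0.391876
Convolve the two distributions (both contribute in 2-u steps):
  M: 0.25694761×0.139876 = 0.035941
  M+2: 0.25694761×0.468248 + 0.49990478×0.139876 = 0.190240
  M+4: 0.25694761×0.391876 + 0.49990478×0.468248 + 0.24314761×0.139876 = 0.368782
  M+6: 0.49990478×0.391876 + 0.24314761×0.468248 = 0.309754
  M+8: 0.24314761×0.391876 = 0.095284
Scale to base peak (0.368782) = 100: 9.75 : 51.59 : 100.00 : 83.99 : 25.84

9.75 : 51.59 : 100.00 : 83.99 : 25.84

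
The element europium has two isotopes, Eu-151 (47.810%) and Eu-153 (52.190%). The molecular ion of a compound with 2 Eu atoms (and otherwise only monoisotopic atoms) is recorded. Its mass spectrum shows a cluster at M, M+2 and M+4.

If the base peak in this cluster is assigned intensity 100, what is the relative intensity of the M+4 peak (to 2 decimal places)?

54.58

(0.47810 + 0.52190)^2 gives M 0.2286, M+2 0.4990, M+4 0.2724; the largest is M+2.
P(M+2) = C(2,1) × 0.47810^1 × 0.52190^1 = 2 × 0.4781 × 0.5219 = 0.499041 (base)
P(M+4) = C(2,2) × 0.47810^0 × 0.52190^2 = 1 × 1.0000 × 0.27237961 = 0.272380
Relative intensity = 0.272380 / 0.499041 × 100 = 54.58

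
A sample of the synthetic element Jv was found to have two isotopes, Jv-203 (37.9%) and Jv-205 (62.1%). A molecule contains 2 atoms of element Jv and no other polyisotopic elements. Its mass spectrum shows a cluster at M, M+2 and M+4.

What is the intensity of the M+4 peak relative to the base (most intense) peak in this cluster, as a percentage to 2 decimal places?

81.93%

(0.379 + 0.621)^2 gives M 0.1436, M+2 0.4707, M+4 0.3856; the largest is M+2.
P(M+2) = C(2,1) × 0.379^1 × 0.621^1 = 2 × 0.3790 × 0.6210 = 0.470718 (base)
P(M+4) = C(2,2) × 0.379^0 × 0.621^2 = 1 × 1.0000 × 0.385641 = 0.385641
Relative intensity = 0.385641 / 0.470718 × 100 = 81.93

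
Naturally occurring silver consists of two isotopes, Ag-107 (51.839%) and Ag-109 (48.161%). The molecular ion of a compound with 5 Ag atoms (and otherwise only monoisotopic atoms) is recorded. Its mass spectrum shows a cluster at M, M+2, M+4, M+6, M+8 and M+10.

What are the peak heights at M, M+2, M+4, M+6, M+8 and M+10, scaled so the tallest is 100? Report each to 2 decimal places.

11.59 : 53.82 : 100.00 : 92.90 : 43.16 : 8.02

Each Ag atom is independently Ag-107 (p = 0.51839) or Ag-109 (q = 0.48161); the cluster is the binomial expansion (p + q)^5.
P(M) = 0.51839^5 = 0.037435
P(M+2) = 5 × 0.51839^4 × 0.48161^1 = 0.173897
P(M+4) = 10 × 0.51839^3 × 0.48161^2 = 0.323118
P(M+6) = 10 × 0.51839^2 × 0.48161^3 = 0.300192
P(M+8) = 5 × 0.51839^1 × 0.48161^4 = 0.139447
P(M+10) = 0.48161^5 = 0.025911
The M+4 peak is largest (0.323118); scaling to 100 gives 11.59 : 53.82 : 100.00 : 92.90 : 43.16 : 8.02.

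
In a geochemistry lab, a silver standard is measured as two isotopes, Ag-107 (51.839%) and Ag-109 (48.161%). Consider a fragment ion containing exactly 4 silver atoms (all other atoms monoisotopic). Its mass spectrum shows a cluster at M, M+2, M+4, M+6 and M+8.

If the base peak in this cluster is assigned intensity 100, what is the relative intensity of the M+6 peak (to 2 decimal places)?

61.94

Binomial terms of (0.51839 + 0.48161)^4: M 0.0722, M+2 0.2684, M+4 0.3740, M+6 0.2316, M+8 0.0538 → M+4 is the base peak.
P(M+4) = C(4,2) × 0.51839^2 × 0.48161^2 = 6 × 0.26872819 × 0.23194819 = 0.373986 (base)
P(M+6) = C(4,3) × 0.51839^1 × 0.48161^3 = 4 × 0.51839 × 0.11170857 = 0.231634
Relative intensity = 0.231634 / 0.373986 × 100 = 61.94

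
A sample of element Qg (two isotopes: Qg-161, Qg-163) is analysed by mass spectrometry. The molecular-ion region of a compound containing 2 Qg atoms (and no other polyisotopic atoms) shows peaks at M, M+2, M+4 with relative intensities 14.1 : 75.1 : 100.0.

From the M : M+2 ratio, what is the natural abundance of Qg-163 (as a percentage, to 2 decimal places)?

72.70%

Write p for the Qg-161 fraction. I(M+2)/I(M) = [C(2,1)·p^1·(1−p)] / p^2 = 2·(1−p)/p = 75.1/14.1 = 5.3262
(1−p)/p = 5.3262/2 = 2.6631  ⇒  p = 1/(1 + 2.6631) = 0.2730
Qg-161: 27.30%, Qg-163: 72.70%.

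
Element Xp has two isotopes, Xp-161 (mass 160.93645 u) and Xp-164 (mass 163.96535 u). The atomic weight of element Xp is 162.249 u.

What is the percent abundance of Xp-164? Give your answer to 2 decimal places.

43.33%

Writing the weighted mean with unknown fraction x of Xp-161:
160.93645·x + 163.96535·(1 − x) = 162.249
(160.93645 − 163.96535)·x = 162.249 − 163.96535
x = -1.71635 / -3.02890 = 0.56666 → 56.67% Xp-161, 43.33% Xp-164.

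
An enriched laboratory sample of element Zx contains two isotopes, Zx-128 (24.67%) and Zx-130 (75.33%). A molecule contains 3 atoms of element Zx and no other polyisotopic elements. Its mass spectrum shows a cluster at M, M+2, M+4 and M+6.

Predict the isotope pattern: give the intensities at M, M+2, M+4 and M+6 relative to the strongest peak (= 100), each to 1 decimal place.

3.5 : 32.2 : 98.2 : 100.0

Each Zx atom is independently Zx-128 (p = 0.2467) or Zx-130 (q = 0.7533); the cluster is the binomial expansion (p + q)^3.
P(M) = 0.2467^3 = 0.015014
P(M+2) = 3 × 0.2467^2 × 0.7533^1 = 0.137540
P(M+4) = 3 × 0.2467^1 × 0.7533^2 = 0.419978
P(M+6) = 0.7533^3 = 0.427468
The M+6 peak is largest (0.427468); scaling to 100 gives 3.5 : 32.2 : 98.2 : 100.0.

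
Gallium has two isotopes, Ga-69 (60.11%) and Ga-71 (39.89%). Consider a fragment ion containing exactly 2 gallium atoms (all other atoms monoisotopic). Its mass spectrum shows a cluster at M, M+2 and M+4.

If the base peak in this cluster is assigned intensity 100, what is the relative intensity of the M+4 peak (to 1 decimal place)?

33.2

(0.6011 + 0.3989)^2 gives M 0.3613, M+2 0.4796, M+4 0.1591; the largest is M+2.
P(M+2) = C(2,1) × 0.6011^1 × 0.3989^1 = 2 × 0.6011 × 0.3989 = 0.479558 (base)
P(M+4) = C(2,2) × 0.6011^0 × 0.3989^2 = 1 × 1.0000 × 0.15912121 = 0.159121
Relative intensity = 0.159121 / 0.479558 × 100 = 33.2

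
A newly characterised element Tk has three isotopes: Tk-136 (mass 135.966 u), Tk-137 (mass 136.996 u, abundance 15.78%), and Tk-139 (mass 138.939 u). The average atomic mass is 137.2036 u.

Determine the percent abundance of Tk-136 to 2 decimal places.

48.06%

The remaining 84.22% is split between Tk-136 (fraction x) and Tk-139 (fraction 0.8422 − x).
Substituting: 135.966x + 138.939(0.8422 − x) = 115.5856312
(135.966 − 138.939)x = -1.4287946  ⇒  x = 0.48059, y = 0.36161
Tk-136: 48.06%, Tk-139: 36.16%.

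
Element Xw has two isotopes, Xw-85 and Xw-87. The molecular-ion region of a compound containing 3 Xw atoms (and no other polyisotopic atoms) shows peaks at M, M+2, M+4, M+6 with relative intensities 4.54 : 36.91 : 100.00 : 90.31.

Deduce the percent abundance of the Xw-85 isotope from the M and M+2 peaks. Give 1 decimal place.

Write p for the Xw-85 fraction. I(M+2)/I(M) = [C(3,1)·p^2·(1−p)] / p^3 = 3·(1−p)/p = 36.91/4.54 = 8.1300
(1−p)/p = 8.1300/3 = 2.7100  ⇒  p = 1/(1 + 2.7100) = 0.2695
Xw-85: 27.0%, Xw-87: 73.0%.

27.0%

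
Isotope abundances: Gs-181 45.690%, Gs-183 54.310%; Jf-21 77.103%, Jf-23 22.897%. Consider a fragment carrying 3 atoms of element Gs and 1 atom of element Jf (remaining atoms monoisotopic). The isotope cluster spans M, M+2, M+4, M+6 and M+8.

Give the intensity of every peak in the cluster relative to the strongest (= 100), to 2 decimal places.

18.88 : 72.92 : 100.00 : 55.46 : 9.41

Element Gs pattern (n=3): 0.09538135 : 0.34012877 : 0.4042984 : 0.16019148
Element Jf pattern (n=1): 0.77103 : 0.22897
Convolve the two distributions (both contribute in 2-u steps):
  M: 0.09538135×0.77103 = 0.073542
  M+2: 0.09538135×0.22897 + 0.34012877×0.77103 = 0.284089
  M+4: 0.34012877×0.22897 + 0.4042984×0.77103 = 0.389605
  M+6: 0.4042984×0.22897 + 0.16019148×0.77103 = 0.216085
  M+8: 0.16019148×0.22897 = 0.036679
Scale to base peak (0.389605) = 100: 18.88 : 72.92 : 100.00 : 55.46 : 9.41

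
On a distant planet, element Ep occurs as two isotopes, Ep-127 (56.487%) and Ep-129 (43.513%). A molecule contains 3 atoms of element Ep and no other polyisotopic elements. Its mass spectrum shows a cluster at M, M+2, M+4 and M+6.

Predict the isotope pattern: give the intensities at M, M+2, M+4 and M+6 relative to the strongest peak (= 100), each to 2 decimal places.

43.27 : 100.00 : 77.03 : 19.78

The 3 Ep atoms are independent, so intensities follow the terms of (0.56487 + 0.43513)^3.
P(M) = 0.56487^3 = 0.180238
P(M+2) = 3 × 0.56487^2 × 0.43513^1 = 0.416521
P(M+4) = 3 × 0.56487^1 × 0.43513^2 = 0.320854
P(M+6) = 0.43513^3 = 0.082387
The M+2 peak is largest (0.416521); scaling to 100 gives 43.27 : 100.00 : 77.03 : 19.78.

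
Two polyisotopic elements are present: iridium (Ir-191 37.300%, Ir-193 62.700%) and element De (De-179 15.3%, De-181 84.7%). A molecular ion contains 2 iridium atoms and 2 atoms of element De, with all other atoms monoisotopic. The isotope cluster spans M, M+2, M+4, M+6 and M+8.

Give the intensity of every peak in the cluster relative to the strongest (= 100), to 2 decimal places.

Iridium pattern (n=2): 0.139129 : 0.467742 : 0.393129
Element De pattern (n=2): 0.023409 : 0.259182 : 0.717409
Convolve the two distributions (both contribute in 2-u steps):
  M: 0.139129×0.023409 = 0.003257
  M+2: 0.139129×0.259182 + 0.467742×0.023409 = 0.047009
  M+4: 0.139129×0.717409 + 0.467742×0.259182 + 0.393129×0.023409 = 0.230245
  M+6: 0.467742×0.717409 + 0.393129×0.259182 = 0.437454
  M+8: 0.393129×0.717409 = 0.282034
Scale to base peak (0.437454) = 100: 0.74 : 10.75 : 52.63 : 100.00 : 64.47

0.74 : 10.75 : 52.63 : 100.00 : 64.47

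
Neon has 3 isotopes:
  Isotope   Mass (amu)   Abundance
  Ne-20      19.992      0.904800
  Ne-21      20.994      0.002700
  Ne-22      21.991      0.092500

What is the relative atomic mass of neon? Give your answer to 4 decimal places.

Weight each isotope mass by its fractional abundance: 0.904800 × 19.992 + 0.002700 × 20.994 + 0.092500 × 21.991
= 18.08876 + 0.05668 + 2.03417 = 20.17961 amu

20.1796 amu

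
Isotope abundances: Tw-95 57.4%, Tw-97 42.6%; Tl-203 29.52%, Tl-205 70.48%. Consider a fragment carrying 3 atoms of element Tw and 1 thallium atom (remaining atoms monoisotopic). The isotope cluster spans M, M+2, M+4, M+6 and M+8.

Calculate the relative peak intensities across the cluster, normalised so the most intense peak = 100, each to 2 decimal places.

14.35 : 66.22 : 100.00 : 62.48 : 14.01

Element Tw pattern (n=3): 0.18911922 : 0.42107033 : 0.31250167 : 0.07730878
Thallium pattern (n=1): 0.2952 : 0.7048
Convolve the two distributions (both contribute in 2-u steps):
  M: 0.18911922×0.2952 = 0.055828
  M+2: 0.18911922×0.7048 + 0.42107033×0.2952 = 0.257591
  M+4: 0.42107033×0.7048 + 0.31250167×0.2952 = 0.389021
  M+6: 0.31250167×0.7048 + 0.07730878×0.2952 = 0.243073
  M+8: 0.07730878×0.7048 = 0.054487
Scale to base peak (0.389021) = 100: 14.35 : 66.22 : 100.00 : 62.48 : 14.01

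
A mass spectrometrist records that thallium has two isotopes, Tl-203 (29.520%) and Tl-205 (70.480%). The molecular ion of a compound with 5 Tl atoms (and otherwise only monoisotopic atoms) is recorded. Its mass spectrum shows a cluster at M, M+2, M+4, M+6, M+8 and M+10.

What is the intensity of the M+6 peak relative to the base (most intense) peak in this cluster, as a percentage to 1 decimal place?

83.8%

Binomial terms of (0.29520 + 0.70480)^5: M 0.0022, M+2 0.0268, M+4 0.1278, M+6 0.3051, M+8 0.3642, M+10 0.1739 → M+8 is the base peak.
P(M+8) = C(5,4) × 0.29520^1 × 0.70480^4 = 5 × 0.2952 × 0.24675365 = 0.364208 (base)
P(M+6) = C(5,3) × 0.29520^2 × 0.70480^3 = 10 × 0.08714304 × 0.35010449 = 0.305092
Relative intensity = 0.305092 / 0.364208 × 100 = 83.8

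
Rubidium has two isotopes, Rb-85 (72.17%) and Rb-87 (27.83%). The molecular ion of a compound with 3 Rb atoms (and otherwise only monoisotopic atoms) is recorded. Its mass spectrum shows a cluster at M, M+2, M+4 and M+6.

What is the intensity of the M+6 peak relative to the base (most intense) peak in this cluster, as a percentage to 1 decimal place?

5.0%

Binomial terms of (0.7217 + 0.2783)^3: M 0.3759, M+2 0.4349, M+4 0.1677, M+6 0.0216 → M+2 is the base peak.
P(M+2) = C(3,1) × 0.7217^2 × 0.2783^1 = 3 × 0.52085089 × 0.2783 = 0.434858 (base)
P(M+6) = C(3,3) × 0.7217^0 × 0.2783^3 = 1 × 1.0000 × 0.02155458 = 0.021555
Relative intensity = 0.021555 / 0.434858 × 100 = 5.0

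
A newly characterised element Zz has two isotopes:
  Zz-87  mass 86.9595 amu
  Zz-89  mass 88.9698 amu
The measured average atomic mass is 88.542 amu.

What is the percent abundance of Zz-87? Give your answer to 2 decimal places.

21.28%

Writing the weighted mean with unknown fraction x of Zz-87:
86.9595·x + 88.9698·(1 − x) = 88.542
(86.9595 − 88.9698)·x = 88.542 − 88.9698
x = -0.4278 / -2.0103 = 0.21280 → 21.28% Zz-87, 78.72% Zz-89.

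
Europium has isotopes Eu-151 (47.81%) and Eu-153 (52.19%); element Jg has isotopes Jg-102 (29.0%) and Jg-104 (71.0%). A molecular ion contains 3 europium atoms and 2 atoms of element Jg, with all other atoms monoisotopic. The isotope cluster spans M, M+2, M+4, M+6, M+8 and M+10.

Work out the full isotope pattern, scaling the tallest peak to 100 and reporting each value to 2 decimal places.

2.60 : 21.26 : 66.62 : 100.00 : 72.32 : 20.29

Europium pattern (n=3): 0.10928391 : 0.3578871 : 0.39067407 : 0.14215492
Element Jg pattern (n=2): 0.0841 : 0.4118 : 0.5041
Convolve the two distributions (both contribute in 2-u steps):
  M: 0.10928391×0.0841 = 0.009191
  M+2: 0.10928391×0.4118 + 0.3578871×0.0841 = 0.075101
  M+4: 0.10928391×0.5041 + 0.3578871×0.4118 + 0.39067407×0.0841 = 0.235324
  M+6: 0.3578871×0.5041 + 0.39067407×0.4118 + 0.14215492×0.0841 = 0.353246
  M+8: 0.39067407×0.5041 + 0.14215492×0.4118 = 0.255478
  M+10: 0.14215492×0.5041 = 0.071660
Scale to base peak (0.353246) = 100: 2.60 : 21.26 : 66.62 : 100.00 : 72.32 : 20.29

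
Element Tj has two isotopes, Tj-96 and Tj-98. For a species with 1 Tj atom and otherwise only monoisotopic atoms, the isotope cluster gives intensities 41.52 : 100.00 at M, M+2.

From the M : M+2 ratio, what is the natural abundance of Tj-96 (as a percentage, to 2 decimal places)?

29.34%

Let p = fractional abundance of Tj-96. I(M+2)/I(M) = [C(1,1)·p^0·(1−p)] / p^1 = 1·(1−p)/p = 100.00/41.52 = 2.4085
(1−p)/p = 2.4085/1 = 2.4085  ⇒  p = 1/(1 + 2.4085) = 0.2934
Tj-96: 29.34%, Tj-98: 70.66%.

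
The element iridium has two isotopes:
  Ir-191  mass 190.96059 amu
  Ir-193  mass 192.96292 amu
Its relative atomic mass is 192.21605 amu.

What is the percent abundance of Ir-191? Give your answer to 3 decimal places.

37.300%

Let x be the fractional abundance of Ir-191; then Ir-193 has abundance 1 − x.
190.96059·x + 192.96292·(1 − x) = 192.21605
(190.96059 − 192.96292)·x = 192.21605 − 192.96292
x = -0.74687 / -2.00233 = 0.37300 → 37.300% Ir-191, 62.700% Ir-193.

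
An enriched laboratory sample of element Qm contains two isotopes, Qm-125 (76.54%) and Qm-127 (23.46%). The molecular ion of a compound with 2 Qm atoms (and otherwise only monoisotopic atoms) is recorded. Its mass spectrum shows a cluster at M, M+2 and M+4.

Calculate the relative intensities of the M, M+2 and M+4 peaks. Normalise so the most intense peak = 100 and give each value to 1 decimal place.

The 2 Qm atoms are independent, so intensities follow the terms of (0.7654 + 0.2346)^2.
P(M) = 0.7654^2 = 0.585837
P(M+2) = 2 × 0.7654^1 × 0.2346^1 = 0.359126
P(M+4) = 0.2346^2 = 0.055037
The M peak is largest (0.585837); scaling to 100 gives 100.0 : 61.3 : 9.4.

100.0 : 61.3 : 9.4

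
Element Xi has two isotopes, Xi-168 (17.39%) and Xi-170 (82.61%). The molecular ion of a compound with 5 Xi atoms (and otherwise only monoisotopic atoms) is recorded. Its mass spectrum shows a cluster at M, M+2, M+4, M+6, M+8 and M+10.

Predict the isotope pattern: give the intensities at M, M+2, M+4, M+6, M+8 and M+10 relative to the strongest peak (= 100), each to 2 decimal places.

0.04 : 0.93 : 8.86 : 42.10 : 100.00 : 95.01

The 5 Xi atoms are independent, so intensities follow the terms of (0.1739 + 0.8261)^5.
P(M) = 0.1739^5 = 0.000159
P(M+2) = 5 × 0.1739^4 × 0.8261^1 = 0.003777
P(M+4) = 10 × 0.1739^3 × 0.8261^2 = 0.035889
P(M+6) = 10 × 0.1739^2 × 0.8261^3 = 0.170489
P(M+8) = 5 × 0.1739^1 × 0.8261^4 = 0.404949
P(M+10) = 0.8261^5 = 0.384736
The M+8 peak is largest (0.404949); scaling to 100 gives 0.04 : 0.93 : 8.86 : 42.10 : 100.00 : 95.01.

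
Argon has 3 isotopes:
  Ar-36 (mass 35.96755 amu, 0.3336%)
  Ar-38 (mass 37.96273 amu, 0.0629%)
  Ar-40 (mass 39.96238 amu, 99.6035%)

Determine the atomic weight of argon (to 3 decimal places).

Ar = Σ fᵢ·mᵢ = 0.003336 × 35.96755 + 0.000629 × 37.96273 + 0.996035 × 39.96238
= 0.119988 + 0.023879 + 39.803929 = 39.947796 amu

39.948 amu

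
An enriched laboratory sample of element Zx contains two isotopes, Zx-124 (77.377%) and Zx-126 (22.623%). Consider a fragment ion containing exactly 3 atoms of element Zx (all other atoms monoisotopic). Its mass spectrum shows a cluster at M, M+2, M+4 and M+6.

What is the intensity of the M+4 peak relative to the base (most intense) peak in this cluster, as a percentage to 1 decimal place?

25.6%

Term probabilities: M 0.4633, M+2 0.4063, M+4 0.1188, M+6 0.0116. Base peak = M.
P(M) = C(3,0) × 0.77377^3 × 0.22623^0 = 1 × 0.46327158 × 1.0000 = 0.463272 (base)
P(M+4) = C(3,2) × 0.77377^1 × 0.22623^2 = 3 × 0.77377 × 0.05118001 = 0.118805
Relative intensity = 0.118805 / 0.463272 × 100 = 25.6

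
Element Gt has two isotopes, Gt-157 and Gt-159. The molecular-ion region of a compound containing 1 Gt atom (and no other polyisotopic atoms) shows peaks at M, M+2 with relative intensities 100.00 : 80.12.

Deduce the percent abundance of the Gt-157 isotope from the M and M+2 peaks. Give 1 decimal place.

If p is the fraction of Gt that is Gt-157, then I(M+2)/I(M) = [C(1,1)·p^0·(1−p)] / p^1 = 1·(1−p)/p = 80.12/100.00 = 0.8012
(1−p)/p = 0.8012/1 = 0.8012  ⇒  p = 1/(1 + 0.8012) = 0.5552
Gt-157: 55.5%, Gt-159: 44.5%.

55.5%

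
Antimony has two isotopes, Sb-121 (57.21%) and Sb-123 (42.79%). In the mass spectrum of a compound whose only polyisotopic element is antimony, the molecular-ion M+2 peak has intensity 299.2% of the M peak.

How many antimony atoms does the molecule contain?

4

The M+2/M ratio from n Sb atoms is n · q/p = n · 0.4279/0.5721.
n = 2.992 × 0.5721/0.4279 = 4.00 ≈ 4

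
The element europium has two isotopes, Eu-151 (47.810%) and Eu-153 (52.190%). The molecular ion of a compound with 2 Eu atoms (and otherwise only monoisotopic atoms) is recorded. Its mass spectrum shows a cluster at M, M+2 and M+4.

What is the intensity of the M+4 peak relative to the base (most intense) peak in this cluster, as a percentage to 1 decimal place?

54.6%

(0.47810 + 0.52190)^2 gives M 0.2286, M+2 0.4990, M+4 0.2724; the largest is M+2.
P(M+2) = C(2,1) × 0.47810^1 × 0.52190^1 = 2 × 0.4781 × 0.5219 = 0.499041 (base)
P(M+4) = C(2,2) × 0.47810^0 × 0.52190^2 = 1 × 1.0000 × 0.27237961 = 0.272380
Relative intensity = 0.272380 / 0.499041 × 100 = 54.6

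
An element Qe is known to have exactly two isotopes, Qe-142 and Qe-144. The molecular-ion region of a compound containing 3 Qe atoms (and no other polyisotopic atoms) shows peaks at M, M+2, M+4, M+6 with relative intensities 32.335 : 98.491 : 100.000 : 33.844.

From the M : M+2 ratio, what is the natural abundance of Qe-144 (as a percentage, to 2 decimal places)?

Let p = fractional abundance of Qe-142. I(M+2)/I(M) = [C(3,1)·p^2·(1−p)] / p^3 = 3·(1−p)/p = 98.491/32.335 = 3.0460
(1−p)/p = 3.0460/3 = 1.0153  ⇒  p = 1/(1 + 1.0153) = 0.4962
Qe-142: 49.62%, Qe-144: 50.38%.

50.38%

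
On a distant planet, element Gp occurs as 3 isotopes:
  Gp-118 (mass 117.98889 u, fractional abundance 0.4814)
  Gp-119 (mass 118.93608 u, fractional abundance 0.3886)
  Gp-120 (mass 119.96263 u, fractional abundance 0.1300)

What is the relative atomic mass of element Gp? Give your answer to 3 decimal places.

118.614 u

Weight each isotope mass by its fractional abundance: 0.4814 × 117.98889 + 0.3886 × 118.93608 + 0.1300 × 119.96263
= 56.799852 + 46.218561 + 15.595142 = 118.613555 u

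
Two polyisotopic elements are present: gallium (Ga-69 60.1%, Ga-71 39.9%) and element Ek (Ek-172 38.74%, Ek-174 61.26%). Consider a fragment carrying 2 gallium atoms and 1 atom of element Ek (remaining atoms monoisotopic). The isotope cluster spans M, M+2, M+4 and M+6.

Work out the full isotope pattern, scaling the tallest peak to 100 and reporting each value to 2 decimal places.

Gallium pattern (n=2): 0.361201 : 0.479598 : 0.159201
Element Ek pattern (n=1): 0.3874 : 0.6126
Convolve the two distributions (both contribute in 2-u steps):
  M: 0.361201×0.3874 = 0.139929
  M+2: 0.361201×0.6126 + 0.479598×0.3874 = 0.407068
  M+4: 0.479598×0.6126 + 0.159201×0.3874 = 0.355476
  M+6: 0.159201×0.6126 = 0.097527
Scale to base peak (0.407068) = 100: 34.37 : 100.00 : 87.33 : 23.96

34.37 : 100.00 : 87.33 : 23.96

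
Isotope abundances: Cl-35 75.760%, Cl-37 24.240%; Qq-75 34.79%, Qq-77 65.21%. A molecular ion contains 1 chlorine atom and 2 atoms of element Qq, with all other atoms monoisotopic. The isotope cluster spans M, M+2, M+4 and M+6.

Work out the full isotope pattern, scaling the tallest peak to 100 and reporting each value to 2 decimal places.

21.22 : 86.33 : 100.00 : 23.85

Chlorine pattern (n=1): 0.7576 : 0.2424
Element Qq pattern (n=2): 0.12103441 : 0.45373118 : 0.42523441
Convolve the two distributions (both contribute in 2-u steps):
  M: 0.7576×0.12103441 = 0.091696
  M+2: 0.7576×0.45373118 + 0.2424×0.12103441 = 0.373085
  M+4: 0.7576×0.42523441 + 0.2424×0.45373118 = 0.432142
  M+6: 0.2424×0.42523441 = 0.103077
Scale to base peak (0.432142) = 100: 21.22 : 86.33 : 100.00 : 23.85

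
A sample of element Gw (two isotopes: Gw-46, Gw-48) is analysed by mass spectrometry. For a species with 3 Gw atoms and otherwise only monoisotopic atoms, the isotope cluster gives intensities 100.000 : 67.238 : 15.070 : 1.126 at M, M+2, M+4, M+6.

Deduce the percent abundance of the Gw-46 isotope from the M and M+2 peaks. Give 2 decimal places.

If p is the fraction of Gw that is Gw-46, then I(M+2)/I(M) = [C(3,1)·p^2·(1−p)] / p^3 = 3·(1−p)/p = 67.238/100.000 = 0.6724
(1−p)/p = 0.6724/3 = 0.2241  ⇒  p = 1/(1 + 0.2241) = 0.8169
Gw-46: 81.69%, Gw-48: 18.31%.

81.69%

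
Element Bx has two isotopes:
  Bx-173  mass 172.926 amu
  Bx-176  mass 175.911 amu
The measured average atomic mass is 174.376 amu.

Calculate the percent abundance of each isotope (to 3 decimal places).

With x = fraction of Bx-173 (so Bx-176 is 1 − x):
172.926·x + 175.911·(1 − x) = 174.376
(172.926 − 175.911)·x = 174.376 − 175.911
x = -1.535 / -2.985 = 0.51424 → 51.424% Bx-173, 48.576% Bx-176.

Bx-173: 51.424%, Bx-176: 48.576%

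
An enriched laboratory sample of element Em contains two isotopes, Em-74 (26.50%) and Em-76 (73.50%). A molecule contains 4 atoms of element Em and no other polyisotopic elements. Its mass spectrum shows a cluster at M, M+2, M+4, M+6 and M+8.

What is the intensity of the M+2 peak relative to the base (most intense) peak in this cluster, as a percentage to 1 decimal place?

13.0%

Term probabilities: M 0.0049, M+2 0.0547, M+4 0.2276, M+6 0.4209, M+8 0.2918. Base peak = M+6.
P(M+6) = C(4,3) × 0.2650^1 × 0.7350^3 = 4 × 0.2650 × 0.39706537 = 0.420889 (base)
P(M+2) = C(4,1) × 0.2650^3 × 0.7350^1 = 4 × 0.01860963 × 0.7350 = 0.054712
Relative intensity = 0.054712 / 0.420889 × 100 = 13.0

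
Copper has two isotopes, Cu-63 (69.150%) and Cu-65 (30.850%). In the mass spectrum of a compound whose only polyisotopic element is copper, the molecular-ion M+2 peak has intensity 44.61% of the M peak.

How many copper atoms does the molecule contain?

1

With n Cu atoms, P(M+2)/P(M) = C(n,1)·p^(n−1)q / p^n = n·q/p = n · 0.30850/0.69150.
n = 0.4461 × 0.69150/0.30850 = 1.00 ≈ 1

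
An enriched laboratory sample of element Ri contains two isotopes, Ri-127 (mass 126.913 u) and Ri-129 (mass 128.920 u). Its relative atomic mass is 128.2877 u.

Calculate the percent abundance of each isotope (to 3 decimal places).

Let x be the fractional abundance of Ri-127; then Ri-129 has abundance 1 − x.
126.913·x + 128.920·(1 − x) = 128.2877
(126.913 − 128.920)·x = 128.2877 − 128.920
x = -0.6323 / -2.007 = 0.31505 → 31.505% Ri-127, 68.495% Ri-129.

Ri-127: 31.505%, Ri-129: 68.495%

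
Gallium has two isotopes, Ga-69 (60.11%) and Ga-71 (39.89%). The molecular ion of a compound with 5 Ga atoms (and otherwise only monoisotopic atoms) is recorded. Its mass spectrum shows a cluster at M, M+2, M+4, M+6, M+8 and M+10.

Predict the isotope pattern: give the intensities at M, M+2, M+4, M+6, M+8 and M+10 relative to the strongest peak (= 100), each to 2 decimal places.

Expanding (0.6011 + 0.3989)^5:
P(M) = 0.6011^5 = 0.078475
P(M+2) = 5 × 0.6011^4 × 0.3989^1 = 0.260388
P(M+4) = 10 × 0.6011^3 × 0.3989^2 = 0.345596
P(M+6) = 10 × 0.6011^2 × 0.3989^3 = 0.229343
P(M+8) = 5 × 0.6011^1 × 0.3989^4 = 0.076098
P(M+10) = 0.3989^5 = 0.010100
The M+4 peak is largest (0.345596); scaling to 100 gives 22.71 : 75.34 : 100.00 : 66.36 : 22.02 : 2.92.

22.71 : 75.34 : 100.00 : 66.36 : 22.02 : 2.92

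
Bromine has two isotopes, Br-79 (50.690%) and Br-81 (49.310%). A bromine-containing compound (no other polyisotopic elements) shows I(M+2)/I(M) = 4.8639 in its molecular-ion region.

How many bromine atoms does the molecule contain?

The M+2/M ratio from n Br atoms is n · q/p = n · 0.49310/0.50690.
n = 4.8639 × 0.50690/0.49310 = 5.00 ≈ 5

5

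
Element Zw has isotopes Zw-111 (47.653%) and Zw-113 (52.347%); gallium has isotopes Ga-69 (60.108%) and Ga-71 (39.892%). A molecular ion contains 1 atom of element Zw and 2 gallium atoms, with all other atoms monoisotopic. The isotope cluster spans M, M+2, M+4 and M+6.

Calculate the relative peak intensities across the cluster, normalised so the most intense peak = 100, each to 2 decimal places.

Element Zw pattern (n=1): 0.47653 : 0.52347
Gallium pattern (n=2): 0.36129717 : 0.47956567 : 0.15913717
Convolve the two distributions (both contribute in 2-u steps):
  M: 0.47653×0.36129717 = 0.172169
  M+2: 0.47653×0.47956567 + 0.52347×0.36129717 = 0.417656
  M+4: 0.47653×0.15913717 + 0.52347×0.47956567 = 0.326872
  M+6: 0.52347×0.15913717 = 0.083304
Scale to base peak (0.417656) = 100: 41.22 : 100.00 : 78.26 : 19.95

41.22 : 100.00 : 78.26 : 19.95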